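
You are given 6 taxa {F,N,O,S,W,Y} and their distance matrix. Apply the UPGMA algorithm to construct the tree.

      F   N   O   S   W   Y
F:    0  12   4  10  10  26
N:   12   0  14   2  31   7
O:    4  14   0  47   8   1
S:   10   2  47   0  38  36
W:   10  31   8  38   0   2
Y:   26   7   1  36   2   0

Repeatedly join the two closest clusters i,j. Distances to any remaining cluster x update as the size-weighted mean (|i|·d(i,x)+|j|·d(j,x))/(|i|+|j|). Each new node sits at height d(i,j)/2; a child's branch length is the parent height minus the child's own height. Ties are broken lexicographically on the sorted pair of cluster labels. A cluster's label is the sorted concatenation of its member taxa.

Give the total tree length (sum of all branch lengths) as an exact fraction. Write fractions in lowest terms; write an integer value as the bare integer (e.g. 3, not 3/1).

199/6

step 1: merge (O,Y) at d=1; branch lengths O→1/2, Y→1/2; new cluster OY
  updated: d(F,OY)=15, d(N,OY)=21/2, d(OY,S)=83/2, d(OY,W)=5
step 2: merge (N,S) at d=2; branch lengths N→1, S→1; new cluster NS
  updated: d(F,NS)=11, d(NS,OY)=26, d(NS,W)=69/2
step 3: merge (OY,W) at d=5; branch lengths OY→2, W→5/2; new cluster OWY
  updated: d(F,OWY)=40/3, d(NS,OWY)=173/6
step 4: merge (F,NS) at d=11; branch lengths F→11/2, NS→9/2; new cluster FNS
  updated: d(FNS,OWY)=71/3
step 5: merge (FNS,OWY) at d=71/3; branch lengths FNS→19/3, OWY→28/3; new cluster FNOSWY
final tree: ((F:11/2,(N:1,S:1):9/2):19/3,((O:1/2,Y:1/2):2,W:5/2):28/3)
total length: 199/6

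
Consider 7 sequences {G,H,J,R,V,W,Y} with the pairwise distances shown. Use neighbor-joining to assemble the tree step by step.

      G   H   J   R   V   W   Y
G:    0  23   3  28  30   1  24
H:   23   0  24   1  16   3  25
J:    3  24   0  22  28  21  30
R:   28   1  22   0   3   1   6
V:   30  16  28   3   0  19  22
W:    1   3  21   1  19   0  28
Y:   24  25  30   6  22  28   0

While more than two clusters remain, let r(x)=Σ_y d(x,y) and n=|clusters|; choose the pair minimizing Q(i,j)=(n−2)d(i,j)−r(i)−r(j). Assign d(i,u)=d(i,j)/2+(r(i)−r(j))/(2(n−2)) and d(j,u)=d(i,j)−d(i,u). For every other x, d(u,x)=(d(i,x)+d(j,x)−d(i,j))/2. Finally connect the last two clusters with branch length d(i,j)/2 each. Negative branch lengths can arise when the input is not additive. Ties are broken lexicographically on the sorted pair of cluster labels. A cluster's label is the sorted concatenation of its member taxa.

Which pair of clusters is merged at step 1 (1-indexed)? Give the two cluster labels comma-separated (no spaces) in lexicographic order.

step 1: merge (G,J) at d=3, Q=-222; branch lengths G→-2/5, J→17/5; new cluster GJ
  updated: d(GJ,H)=22, d(GJ,R)=47/2, d(GJ,V)=55/2, d(GJ,W)=19/2, d(GJ,Y)=51/2
step 2: merge (GJ,W) at d=19/2, Q=-261/2; branch lengths GJ→171/16, W→-19/16; new cluster GJW
  updated: d(GJW,H)=31/4, d(GJW,R)=15/2, d(GJW,V)=37/2, d(GJW,Y)=22
step 3: merge (GJW,H) at d=31/4, Q=-329/4; branch lengths GJW→39/8, H→23/8; new cluster GHJW
  updated: d(GHJW,R)=3/8, d(GHJW,V)=107/8, d(GHJW,Y)=157/8
step 4: merge (GHJW,V) at d=107/8, Q=-45; branch lengths GHJW→87/16, V→127/16; new cluster GHJVW
  updated: d(GHJVW,R)=-5, d(GHJVW,Y)=113/8
step 5: merge (GHJVW,R) at d=-5, Q=-121/8; branch lengths GHJVW→25/16, R→-105/16; new cluster GHJRVW
  updated: d(GHJRVW,Y)=201/16
step 6: merge (GHJRVW,Y) at d=201/16; branch lengths GHJRVW→201/32, Y→201/32; new cluster GHJRVWY
final tree: ((((((G:-2/5,J:17/5):171/16,W:-19/16):39/8,H:23/8):87/16,V:127/16):25/16,R:-105/16):201/32,Y:201/32)
total length: 659/16

G,J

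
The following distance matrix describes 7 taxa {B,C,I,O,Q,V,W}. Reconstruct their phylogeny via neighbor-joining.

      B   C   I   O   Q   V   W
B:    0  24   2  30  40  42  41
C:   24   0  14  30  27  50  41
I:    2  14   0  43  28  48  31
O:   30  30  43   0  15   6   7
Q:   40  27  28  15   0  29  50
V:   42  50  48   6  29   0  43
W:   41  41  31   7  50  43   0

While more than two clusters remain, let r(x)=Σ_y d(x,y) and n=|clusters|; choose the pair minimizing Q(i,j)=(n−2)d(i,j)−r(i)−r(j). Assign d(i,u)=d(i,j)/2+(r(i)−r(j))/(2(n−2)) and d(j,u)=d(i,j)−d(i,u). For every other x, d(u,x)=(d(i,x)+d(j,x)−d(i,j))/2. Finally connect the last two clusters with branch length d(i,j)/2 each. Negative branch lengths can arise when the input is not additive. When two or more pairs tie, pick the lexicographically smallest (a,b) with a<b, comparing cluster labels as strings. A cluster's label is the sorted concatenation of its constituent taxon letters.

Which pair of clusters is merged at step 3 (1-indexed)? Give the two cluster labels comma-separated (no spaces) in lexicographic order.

BCI,Q

step 1: merge (B,I) at d=2, Q=-335; branch lengths B→23/10, I→-3/10; new cluster BI
  updated: d(BI,C)=18, d(BI,O)=71/2, d(BI,Q)=33, d(BI,V)=44, d(BI,W)=35
step 2: merge (BI,C) at d=18, Q=-519/2; branch lengths BI→143/16, C→145/16; new cluster BCI
  updated: d(BCI,O)=95/4, d(BCI,Q)=21, d(BCI,V)=38, d(BCI,W)=29
step 3: merge (BCI,Q) at d=21, Q=-655/4; branch lengths BCI→239/24, Q→265/24; new cluster BCIQ
  updated: d(BCIQ,O)=71/8, d(BCIQ,V)=23, d(BCIQ,W)=29
step 4: merge (BCIQ,V) at d=23, Q=-695/8; branch lengths BCIQ→279/32, V→457/32; new cluster BCIQV
  updated: d(BCIQV,O)=-65/16, d(BCIQV,W)=49/2
step 5: merge (BCIQV,O) at d=-65/16, Q=-439/16; branch lengths BCIQV→215/32, O→-345/32; new cluster BCIOQV
  updated: d(BCIOQV,W)=569/32
step 6: merge (BCIOQV,W) at d=569/32; branch lengths BCIOQV→569/64, W→569/64; new cluster BCIOQVW
final tree: ((((((B:23/10,I:-3/10):143/16,C:145/16):239/24,Q:265/24):279/32,V:457/32):215/32,O:-345/32):569/64,W:569/64)
total length: 2487/32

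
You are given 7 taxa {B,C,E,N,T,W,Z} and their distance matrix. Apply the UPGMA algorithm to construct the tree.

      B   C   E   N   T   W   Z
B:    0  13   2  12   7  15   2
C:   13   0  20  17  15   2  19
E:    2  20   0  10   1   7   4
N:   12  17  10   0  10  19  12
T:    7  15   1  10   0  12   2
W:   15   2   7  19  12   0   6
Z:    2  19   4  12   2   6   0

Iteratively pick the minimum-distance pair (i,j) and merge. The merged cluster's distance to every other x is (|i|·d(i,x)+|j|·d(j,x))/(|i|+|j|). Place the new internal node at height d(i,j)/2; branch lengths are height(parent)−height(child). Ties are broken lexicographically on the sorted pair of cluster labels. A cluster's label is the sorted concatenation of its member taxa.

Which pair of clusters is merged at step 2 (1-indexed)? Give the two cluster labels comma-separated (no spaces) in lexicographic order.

B,Z

1. join E+T (d=1) ⇒ ET; edges |E|=1/2, |T|=1/2
  updated: d(B,ET)=9/2, d(C,ET)=35/2, d(ET,N)=10, d(ET,W)=19/2, d(ET,Z)=3
2. join B+Z (d=2) ⇒ BZ; edges |B|=1, |Z|=1
  updated: d(BZ,C)=16, d(BZ,ET)=15/4, d(BZ,N)=12, d(BZ,W)=21/2
3. join C+W (d=2) ⇒ CW; edges |C|=1, |W|=1
  updated: d(BZ,CW)=53/4, d(CW,ET)=27/2, d(CW,N)=18
4. join BZ+ET (d=15/4) ⇒ BETZ; edges |BZ|=7/8, |ET|=11/8
  updated: d(BETZ,CW)=107/8, d(BETZ,N)=11
5. join BETZ+N (d=11) ⇒ BENTZ; edges |BETZ|=29/8, |N|=11/2
  updated: d(BENTZ,CW)=143/10
6. join BENTZ+CW (d=143/10) ⇒ BCENTWZ; edges |BENTZ|=33/20, |CW|=123/20
final tree: ((((B:1,Z:1):7/8,(E:1/2,T:1/2):11/8):29/8,N:11/2):33/20,(C:1,W:1):123/20)
total length: 967/40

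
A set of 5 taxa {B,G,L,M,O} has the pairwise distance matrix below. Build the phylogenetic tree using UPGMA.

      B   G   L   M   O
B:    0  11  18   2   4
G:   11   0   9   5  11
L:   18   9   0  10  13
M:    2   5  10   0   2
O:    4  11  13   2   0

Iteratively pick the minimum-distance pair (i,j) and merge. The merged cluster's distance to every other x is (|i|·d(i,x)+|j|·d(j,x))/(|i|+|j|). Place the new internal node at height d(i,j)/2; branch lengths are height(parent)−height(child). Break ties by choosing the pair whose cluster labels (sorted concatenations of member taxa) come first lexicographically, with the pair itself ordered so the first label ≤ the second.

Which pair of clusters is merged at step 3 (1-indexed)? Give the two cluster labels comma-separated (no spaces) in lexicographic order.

BMO,G

step 1: merge (B,M) at d=2; branch lengths B→1, M→1; new cluster BM
  updated: d(BM,G)=8, d(BM,L)=14, d(BM,O)=3
step 2: merge (BM,O) at d=3; branch lengths BM→1/2, O→3/2; new cluster BMO
  updated: d(BMO,G)=9, d(BMO,L)=41/3
step 3: merge (BMO,G) at d=9; branch lengths BMO→3, G→9/2; new cluster BGMO
  updated: d(BGMO,L)=25/2
step 4: merge (BGMO,L) at d=25/2; branch lengths BGMO→7/4, L→25/4; new cluster BGLMO
final tree: ((((B:1,M:1):1/2,O:3/2):3,G:9/2):7/4,L:25/4)
total length: 39/2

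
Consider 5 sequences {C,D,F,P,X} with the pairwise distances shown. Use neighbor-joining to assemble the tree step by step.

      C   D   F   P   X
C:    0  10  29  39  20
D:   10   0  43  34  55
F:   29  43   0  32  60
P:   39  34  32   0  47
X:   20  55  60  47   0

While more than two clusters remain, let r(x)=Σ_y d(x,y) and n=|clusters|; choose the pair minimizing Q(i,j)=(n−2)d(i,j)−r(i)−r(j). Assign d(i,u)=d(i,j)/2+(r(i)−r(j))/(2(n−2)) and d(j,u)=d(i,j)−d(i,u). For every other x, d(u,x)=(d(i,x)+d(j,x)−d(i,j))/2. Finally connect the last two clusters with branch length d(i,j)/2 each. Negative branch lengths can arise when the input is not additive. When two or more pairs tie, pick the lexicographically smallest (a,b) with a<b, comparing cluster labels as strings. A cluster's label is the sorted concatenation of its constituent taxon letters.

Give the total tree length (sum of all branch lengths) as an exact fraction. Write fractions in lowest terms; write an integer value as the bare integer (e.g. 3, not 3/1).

667/8

iteration 1: select C,X (d=20, Q=-220); attach at lengths (-4, 24); label the merged cluster CX
  updated: d(CX,D)=45/2, d(CX,F)=69/2, d(CX,P)=33
iteration 2: select CX,D (d=45/2, Q=-289/2); attach at lengths (71/8, 109/8); label the merged cluster CDX
  updated: d(CDX,F)=55/2, d(CDX,P)=89/4
iteration 3: select CDX,F (d=55/2, Q=-327/4); attach at lengths (71/8, 149/8); label the merged cluster CDFX
  updated: d(CDFX,P)=107/8
iteration 4: select CDFX,P (d=107/8); attach at lengths (107/16, 107/16); label the merged cluster CDFPX
final tree: ((((C:-4,X:24):71/8,D:109/8):71/8,F:149/8):107/16,P:107/16)
total length: 667/8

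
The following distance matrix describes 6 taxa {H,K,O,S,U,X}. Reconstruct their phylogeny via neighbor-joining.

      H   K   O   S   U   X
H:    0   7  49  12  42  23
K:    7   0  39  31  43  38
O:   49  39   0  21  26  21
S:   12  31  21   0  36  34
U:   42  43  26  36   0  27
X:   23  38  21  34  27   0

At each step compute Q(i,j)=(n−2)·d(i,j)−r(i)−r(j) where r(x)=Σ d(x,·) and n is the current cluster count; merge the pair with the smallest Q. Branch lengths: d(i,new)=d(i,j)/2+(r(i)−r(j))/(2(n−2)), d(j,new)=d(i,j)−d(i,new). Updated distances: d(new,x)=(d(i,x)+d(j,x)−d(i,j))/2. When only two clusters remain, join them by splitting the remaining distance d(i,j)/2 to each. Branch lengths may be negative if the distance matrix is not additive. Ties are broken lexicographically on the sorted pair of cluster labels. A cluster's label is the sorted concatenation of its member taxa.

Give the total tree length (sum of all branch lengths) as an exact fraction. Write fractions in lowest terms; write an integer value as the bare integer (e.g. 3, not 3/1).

1173/16

step 1: merge (H,K) at d=7, Q=-263; branch lengths H→3/8, K→53/8; new cluster HK
  updated: d(HK,O)=81/2, d(HK,S)=18, d(HK,U)=39, d(HK,X)=27
step 2: merge (HK,S) at d=18, Q=-359/2; branch lengths HK→139/12, S→77/12; new cluster HKS
  updated: d(HKS,O)=87/4, d(HKS,U)=57/2, d(HKS,X)=43/2
step 3: merge (HKS,X) at d=43/2, Q=-393/4; branch lengths HKS→181/16, X→163/16; new cluster HKSX
  updated: d(HKSX,O)=85/8, d(HKSX,U)=17
step 4: merge (HKSX,O) at d=85/8, Q=-429/8; branch lengths HKSX→13/16, O→157/16; new cluster HKOSX
  updated: d(HKOSX,U)=259/16
step 5: merge (HKOSX,U) at d=259/16; branch lengths HKOSX→259/32, U→259/32; new cluster HKOSUX
final tree: (((((H:3/8,K:53/8):139/12,S:77/12):181/16,X:163/16):13/16,O:157/16):259/32,U:259/32)
total length: 1173/16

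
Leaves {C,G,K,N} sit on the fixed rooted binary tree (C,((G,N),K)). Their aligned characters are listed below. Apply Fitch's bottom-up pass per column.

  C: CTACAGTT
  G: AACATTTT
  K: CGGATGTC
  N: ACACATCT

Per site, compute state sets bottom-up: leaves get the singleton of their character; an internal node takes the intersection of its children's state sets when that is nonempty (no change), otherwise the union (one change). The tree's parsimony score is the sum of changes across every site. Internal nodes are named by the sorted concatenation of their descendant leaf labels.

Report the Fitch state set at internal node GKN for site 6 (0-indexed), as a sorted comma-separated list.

site 0, node GN: G={A} ∩ N={A} → {A} (+0)
site 0, node GKN: GN={A} ∪ K={C} → {A,C} (+1)
site 0, node CGKN: C={C} ∩ GKN={A,C} → {C} (+0)
site 1, node GN: G={A} ∪ N={C} → {A,C} (+1)
site 1, node GKN: GN={A,C} ∪ K={G} → {A,C,G} (+1)
site 1, node CGKN: C={T} ∪ GKN={A,C,G} → {A,C,G,T} (+1)
site 2, node GN: G={C} ∪ N={A} → {A,C} (+1)
site 2, node GKN: GN={A,C} ∪ K={G} → {A,C,G} (+1)
site 2, node CGKN: C={A} ∩ GKN={A,C,G} → {A} (+0)
site 3, node GN: G={A} ∪ N={C} → {A,C} (+1)
site 3, node GKN: GN={A,C} ∩ K={A} → {A} (+0)
site 3, node CGKN: C={C} ∪ GKN={A} → {A,C} (+1)
site 4, node GN: G={T} ∪ N={A} → {A,T} (+1)
site 4, node GKN: GN={A,T} ∩ K={T} → {T} (+0)
site 4, node CGKN: C={A} ∪ GKN={T} → {A,T} (+1)
site 5, node GN: G={T} ∩ N={T} → {T} (+0)
site 5, node GKN: GN={T} ∪ K={G} → {G,T} (+1)
site 5, node CGKN: C={G} ∩ GKN={G,T} → {G} (+0)
site 6, node GN: G={T} ∪ N={C} → {C,T} (+1)
site 6, node GKN: GN={C,T} ∩ K={T} → {T} (+0)
site 6, node CGKN: C={T} ∩ GKN={T} → {T} (+0)
site 7, node GN: G={T} ∩ N={T} → {T} (+0)
site 7, node GKN: GN={T} ∪ K={C} → {C,T} (+1)
site 7, node CGKN: C={T} ∩ GKN={C,T} → {T} (+0)
per-site changes: [1, 3, 2, 2, 2, 1, 1, 1]; total = 13

T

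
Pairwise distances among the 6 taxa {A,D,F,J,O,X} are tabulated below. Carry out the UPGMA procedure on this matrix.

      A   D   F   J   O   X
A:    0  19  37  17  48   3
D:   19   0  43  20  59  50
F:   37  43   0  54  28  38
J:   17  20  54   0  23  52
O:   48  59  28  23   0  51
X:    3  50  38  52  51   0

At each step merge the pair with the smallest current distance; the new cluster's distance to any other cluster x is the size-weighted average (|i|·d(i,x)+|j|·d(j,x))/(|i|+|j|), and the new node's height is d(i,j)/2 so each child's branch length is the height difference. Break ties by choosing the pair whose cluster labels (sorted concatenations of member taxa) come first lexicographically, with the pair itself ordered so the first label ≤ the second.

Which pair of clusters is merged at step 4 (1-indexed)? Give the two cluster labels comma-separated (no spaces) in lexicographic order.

step 1: merge (A,X) at d=3; branch lengths A→3/2, X→3/2; new cluster AX
  updated: d(AX,D)=69/2, d(AX,F)=75/2, d(AX,J)=69/2, d(AX,O)=99/2
step 2: merge (D,J) at d=20; branch lengths D→10, J→10; new cluster DJ
  updated: d(AX,DJ)=69/2, d(DJ,F)=97/2, d(DJ,O)=41
step 3: merge (F,O) at d=28; branch lengths F→14, O→14; new cluster FO
  updated: d(AX,FO)=87/2, d(DJ,FO)=179/4
step 4: merge (AX,DJ) at d=69/2; branch lengths AX→63/4, DJ→29/4; new cluster ADJX
  updated: d(ADJX,FO)=353/8
step 5: merge (ADJX,FO) at d=353/8; branch lengths ADJX→77/16, FO→129/16; new cluster ADFJOX
final tree: (((A:3/2,X:3/2):63/4,(D:10,J:10):29/4):77/16,(F:14,O:14):129/16)
total length: 695/8

AX,DJ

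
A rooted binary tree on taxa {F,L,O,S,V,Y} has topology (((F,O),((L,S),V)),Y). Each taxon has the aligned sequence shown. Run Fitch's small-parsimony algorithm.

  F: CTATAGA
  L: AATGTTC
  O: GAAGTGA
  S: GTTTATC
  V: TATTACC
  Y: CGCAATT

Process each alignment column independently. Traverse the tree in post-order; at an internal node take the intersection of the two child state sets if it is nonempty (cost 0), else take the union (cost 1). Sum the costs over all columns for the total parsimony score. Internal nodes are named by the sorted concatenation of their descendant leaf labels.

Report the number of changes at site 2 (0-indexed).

2

[col 0] FO: children F:{C}, O:{G} ∪→ {C,G}; cost 1
[col 0] LS: children L:{A}, S:{G} ∪→ {A,G}; cost 1
[col 0] LSV: children LS:{A,G}, V:{T} ∪→ {A,G,T}; cost 1
[col 0] FLOSV: children FO:{C,G}, LSV:{A,G,T} ∩→ {G}; cost 0
[col 0] FLOSVY: children FLOSV:{G}, Y:{C} ∪→ {C,G}; cost 1
[col 1] FO: children F:{T}, O:{A} ∪→ {A,T}; cost 1
[col 1] LS: children L:{A}, S:{T} ∪→ {A,T}; cost 1
[col 1] LSV: children LS:{A,T}, V:{A} ∩→ {A}; cost 0
[col 1] FLOSV: children FO:{A,T}, LSV:{A} ∩→ {A}; cost 0
[col 1] FLOSVY: children FLOSV:{A}, Y:{G} ∪→ {A,G}; cost 1
[col 2] FO: children F:{A}, O:{A} ∩→ {A}; cost 0
[col 2] LS: children L:{T}, S:{T} ∩→ {T}; cost 0
[col 2] LSV: children LS:{T}, V:{T} ∩→ {T}; cost 0
[col 2] FLOSV: children FO:{A}, LSV:{T} ∪→ {A,T}; cost 1
[col 2] FLOSVY: children FLOSV:{A,T}, Y:{C} ∪→ {A,C,T}; cost 1
[col 3] FO: children F:{T}, O:{G} ∪→ {G,T}; cost 1
[col 3] LS: children L:{G}, S:{T} ∪→ {G,T}; cost 1
[col 3] LSV: children LS:{G,T}, V:{T} ∩→ {T}; cost 0
[col 3] FLOSV: children FO:{G,T}, LSV:{T} ∩→ {T}; cost 0
[col 3] FLOSVY: children FLOSV:{T}, Y:{A} ∪→ {A,T}; cost 1
[col 4] FO: children F:{A}, O:{T} ∪→ {A,T}; cost 1
[col 4] LS: children L:{T}, S:{A} ∪→ {A,T}; cost 1
[col 4] LSV: children LS:{A,T}, V:{A} ∩→ {A}; cost 0
[col 4] FLOSV: children FO:{A,T}, LSV:{A} ∩→ {A}; cost 0
[col 4] FLOSVY: children FLOSV:{A}, Y:{A} ∩→ {A}; cost 0
[col 5] FO: children F:{G}, O:{G} ∩→ {G}; cost 0
[col 5] LS: children L:{T}, S:{T} ∩→ {T}; cost 0
[col 5] LSV: children LS:{T}, V:{C} ∪→ {C,T}; cost 1
[col 5] FLOSV: children FO:{G}, LSV:{C,T} ∪→ {C,G,T}; cost 1
[col 5] FLOSVY: children FLOSV:{C,G,T}, Y:{T} ∩→ {T}; cost 0
[col 6] FO: children F:{A}, O:{A} ∩→ {A}; cost 0
[col 6] LS: children L:{C}, S:{C} ∩→ {C}; cost 0
[col 6] LSV: children LS:{C}, V:{C} ∩→ {C}; cost 0
[col 6] FLOSV: children FO:{A}, LSV:{C} ∪→ {A,C}; cost 1
[col 6] FLOSVY: children FLOSV:{A,C}, Y:{T} ∪→ {A,C,T}; cost 1
per-site changes: [4, 3, 2, 3, 2, 2, 2]; total = 18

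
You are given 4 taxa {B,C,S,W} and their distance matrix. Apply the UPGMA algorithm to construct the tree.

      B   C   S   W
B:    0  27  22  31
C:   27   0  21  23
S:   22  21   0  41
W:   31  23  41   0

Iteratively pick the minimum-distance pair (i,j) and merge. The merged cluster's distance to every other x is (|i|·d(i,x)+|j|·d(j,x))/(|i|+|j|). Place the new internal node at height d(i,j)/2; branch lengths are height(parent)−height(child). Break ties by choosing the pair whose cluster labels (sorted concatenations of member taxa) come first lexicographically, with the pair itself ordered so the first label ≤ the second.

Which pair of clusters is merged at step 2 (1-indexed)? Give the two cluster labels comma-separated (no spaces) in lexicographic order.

step 1: merge (C,S) at d=21; branch lengths C→21/2, S→21/2; new cluster CS
  updated: d(B,CS)=49/2, d(CS,W)=32
step 2: merge (B,CS) at d=49/2; branch lengths B→49/4, CS→7/4; new cluster BCS
  updated: d(BCS,W)=95/3
step 3: merge (BCS,W) at d=95/3; branch lengths BCS→43/12, W→95/6; new cluster BCSW
final tree: ((B:49/4,(C:21/2,S:21/2):7/4):43/12,W:95/6)
total length: 653/12

B,CS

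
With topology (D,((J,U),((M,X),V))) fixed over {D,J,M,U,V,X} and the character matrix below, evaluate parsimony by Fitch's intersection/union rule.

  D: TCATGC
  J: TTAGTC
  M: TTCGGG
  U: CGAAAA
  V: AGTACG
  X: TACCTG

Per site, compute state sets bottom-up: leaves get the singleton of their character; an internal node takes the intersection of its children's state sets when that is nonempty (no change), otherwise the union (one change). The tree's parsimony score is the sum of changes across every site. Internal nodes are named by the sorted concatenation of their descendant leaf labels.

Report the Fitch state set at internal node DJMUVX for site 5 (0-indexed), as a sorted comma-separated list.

C

JU@0: {T} ∪ {C} = {C,T} (union, +1)
MX@0: {T} ∩ {T} = {T} (intersection, +0)
MVX@0: {T} ∪ {A} = {A,T} (union, +1)
JMUVX@0: {C,T} ∩ {A,T} = {T} (intersection, +0)
DJMUVX@0: {T} ∩ {T} = {T} (intersection, +0)
JU@1: {T} ∪ {G} = {G,T} (union, +1)
MX@1: {T} ∪ {A} = {A,T} (union, +1)
MVX@1: {A,T} ∪ {G} = {A,G,T} (union, +1)
JMUVX@1: {G,T} ∩ {A,G,T} = {G,T} (intersection, +0)
DJMUVX@1: {C} ∪ {G,T} = {C,G,T} (union, +1)
JU@2: {A} ∩ {A} = {A} (intersection, +0)
MX@2: {C} ∩ {C} = {C} (intersection, +0)
MVX@2: {C} ∪ {T} = {C,T} (union, +1)
JMUVX@2: {A} ∪ {C,T} = {A,C,T} (union, +1)
DJMUVX@2: {A} ∩ {A,C,T} = {A} (intersection, +0)
JU@3: {G} ∪ {A} = {A,G} (union, +1)
MX@3: {G} ∪ {C} = {C,G} (union, +1)
MVX@3: {C,G} ∪ {A} = {A,C,G} (union, +1)
JMUVX@3: {A,G} ∩ {A,C,G} = {A,G} (intersection, +0)
DJMUVX@3: {T} ∪ {A,G} = {A,G,T} (union, +1)
JU@4: {T} ∪ {A} = {A,T} (union, +1)
MX@4: {G} ∪ {T} = {G,T} (union, +1)
MVX@4: {G,T} ∪ {C} = {C,G,T} (union, +1)
JMUVX@4: {A,T} ∩ {C,G,T} = {T} (intersection, +0)
DJMUVX@4: {G} ∪ {T} = {G,T} (union, +1)
JU@5: {C} ∪ {A} = {A,C} (union, +1)
MX@5: {G} ∩ {G} = {G} (intersection, +0)
MVX@5: {G} ∩ {G} = {G} (intersection, +0)
JMUVX@5: {A,C} ∪ {G} = {A,C,G} (union, +1)
DJMUVX@5: {C} ∩ {A,C,G} = {C} (intersection, +0)
per-site changes: [2, 4, 2, 4, 4, 2]; total = 18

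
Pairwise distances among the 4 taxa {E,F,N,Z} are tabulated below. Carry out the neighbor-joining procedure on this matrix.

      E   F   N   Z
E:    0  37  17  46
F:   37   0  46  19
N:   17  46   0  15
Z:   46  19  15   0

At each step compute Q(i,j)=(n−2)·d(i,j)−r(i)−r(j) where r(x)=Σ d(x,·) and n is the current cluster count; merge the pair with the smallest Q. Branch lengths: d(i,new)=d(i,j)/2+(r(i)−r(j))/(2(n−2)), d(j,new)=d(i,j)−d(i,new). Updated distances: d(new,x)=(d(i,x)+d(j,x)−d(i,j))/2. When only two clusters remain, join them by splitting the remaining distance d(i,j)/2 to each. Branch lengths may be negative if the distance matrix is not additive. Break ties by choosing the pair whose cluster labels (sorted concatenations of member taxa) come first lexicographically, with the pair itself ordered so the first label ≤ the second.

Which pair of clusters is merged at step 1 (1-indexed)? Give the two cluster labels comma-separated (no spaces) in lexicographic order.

E,N

1. join E+N (d=17, Q=-144) ⇒ EN; edges |E|=14, |N|=3
  updated: d(EN,F)=33, d(EN,Z)=22
2. join EN+F (d=33, Q=-74) ⇒ EFN; edges |EN|=18, |F|=15
  updated: d(EFN,Z)=4
3. join EFN+Z (d=4) ⇒ EFNZ; edges |EFN|=2, |Z|=2
final tree: (((E:14,N:3):18,F:15):2,Z:2)
total length: 54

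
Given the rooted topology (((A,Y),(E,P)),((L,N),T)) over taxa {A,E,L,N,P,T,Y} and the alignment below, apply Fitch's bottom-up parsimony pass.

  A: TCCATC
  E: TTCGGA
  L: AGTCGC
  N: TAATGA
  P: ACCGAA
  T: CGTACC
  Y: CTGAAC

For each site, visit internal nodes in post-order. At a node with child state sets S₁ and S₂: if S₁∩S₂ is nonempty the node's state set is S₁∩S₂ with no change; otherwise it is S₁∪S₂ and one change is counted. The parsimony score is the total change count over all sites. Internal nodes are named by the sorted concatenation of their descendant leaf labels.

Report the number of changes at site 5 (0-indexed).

AY@0: {T} ∪ {C} = {C,T} (union, +1)
EP@0: {T} ∪ {A} = {A,T} (union, +1)
AEPY@0: {C,T} ∩ {A,T} = {T} (intersection, +0)
LN@0: {A} ∪ {T} = {A,T} (union, +1)
LNT@0: {A,T} ∪ {C} = {A,C,T} (union, +1)
AELNPTY@0: {T} ∩ {A,C,T} = {T} (intersection, +0)
AY@1: {C} ∪ {T} = {C,T} (union, +1)
EP@1: {T} ∪ {C} = {C,T} (union, +1)
AEPY@1: {C,T} ∩ {C,T} = {C,T} (intersection, +0)
LN@1: {G} ∪ {A} = {A,G} (union, +1)
LNT@1: {A,G} ∩ {G} = {G} (intersection, +0)
AELNPTY@1: {C,T} ∪ {G} = {C,G,T} (union, +1)
AY@2: {C} ∪ {G} = {C,G} (union, +1)
EP@2: {C} ∩ {C} = {C} (intersection, +0)
AEPY@2: {C,G} ∩ {C} = {C} (intersection, +0)
LN@2: {T} ∪ {A} = {A,T} (union, +1)
LNT@2: {A,T} ∩ {T} = {T} (intersection, +0)
AELNPTY@2: {C} ∪ {T} = {C,T} (union, +1)
AY@3: {A} ∩ {A} = {A} (intersection, +0)
EP@3: {G} ∩ {G} = {G} (intersection, +0)
AEPY@3: {A} ∪ {G} = {A,G} (union, +1)
LN@3: {C} ∪ {T} = {C,T} (union, +1)
LNT@3: {C,T} ∪ {A} = {A,C,T} (union, +1)
AELNPTY@3: {A,G} ∩ {A,C,T} = {A} (intersection, +0)
AY@4: {T} ∪ {A} = {A,T} (union, +1)
EP@4: {G} ∪ {A} = {A,G} (union, +1)
AEPY@4: {A,T} ∩ {A,G} = {A} (intersection, +0)
LN@4: {G} ∩ {G} = {G} (intersection, +0)
LNT@4: {G} ∪ {C} = {C,G} (union, +1)
AELNPTY@4: {A} ∪ {C,G} = {A,C,G} (union, +1)
AY@5: {C} ∩ {C} = {C} (intersection, +0)
EP@5: {A} ∩ {A} = {A} (intersection, +0)
AEPY@5: {C} ∪ {A} = {A,C} (union, +1)
LN@5: {C} ∪ {A} = {A,C} (union, +1)
LNT@5: {A,C} ∩ {C} = {C} (intersection, +0)
AELNPTY@5: {A,C} ∩ {C} = {C} (intersection, +0)
per-site changes: [4, 4, 3, 3, 4, 2]; total = 20

2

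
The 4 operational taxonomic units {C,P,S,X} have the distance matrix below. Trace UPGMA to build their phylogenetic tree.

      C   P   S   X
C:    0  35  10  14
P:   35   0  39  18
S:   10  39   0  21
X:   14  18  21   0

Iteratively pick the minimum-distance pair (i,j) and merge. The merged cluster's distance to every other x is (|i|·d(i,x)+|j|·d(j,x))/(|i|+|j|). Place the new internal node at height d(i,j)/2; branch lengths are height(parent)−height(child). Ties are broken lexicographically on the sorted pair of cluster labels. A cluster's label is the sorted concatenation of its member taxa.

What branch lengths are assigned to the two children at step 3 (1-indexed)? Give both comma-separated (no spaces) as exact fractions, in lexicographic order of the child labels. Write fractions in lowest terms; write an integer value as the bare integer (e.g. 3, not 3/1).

step 1: merge (C,S) at d=10; branch lengths C→5, S→5; new cluster CS
  updated: d(CS,P)=37, d(CS,X)=35/2
step 2: merge (CS,X) at d=35/2; branch lengths CS→15/4, X→35/4; new cluster CSX
  updated: d(CSX,P)=92/3
step 3: merge (CSX,P) at d=92/3; branch lengths CSX→79/12, P→46/3; new cluster CPSX
final tree: (((C:5,S:5):15/4,X:35/4):79/12,P:46/3)
total length: 533/12

79/12,46/3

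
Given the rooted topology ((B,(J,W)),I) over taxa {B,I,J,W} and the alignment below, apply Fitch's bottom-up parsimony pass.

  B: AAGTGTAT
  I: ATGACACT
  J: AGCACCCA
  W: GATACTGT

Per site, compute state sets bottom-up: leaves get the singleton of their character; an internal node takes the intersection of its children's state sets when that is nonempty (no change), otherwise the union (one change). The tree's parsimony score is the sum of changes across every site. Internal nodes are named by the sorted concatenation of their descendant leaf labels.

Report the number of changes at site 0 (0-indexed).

1

[col 0] JW: children J:{A}, W:{G} ∪→ {A,G}; cost 1
[col 0] BJW: children B:{A}, JW:{A,G} ∩→ {A}; cost 0
[col 0] BIJW: children BJW:{A}, I:{A} ∩→ {A}; cost 0
[col 1] JW: children J:{G}, W:{A} ∪→ {A,G}; cost 1
[col 1] BJW: children B:{A}, JW:{A,G} ∩→ {A}; cost 0
[col 1] BIJW: children BJW:{A}, I:{T} ∪→ {A,T}; cost 1
[col 2] JW: children J:{C}, W:{T} ∪→ {C,T}; cost 1
[col 2] BJW: children B:{G}, JW:{C,T} ∪→ {C,G,T}; cost 1
[col 2] BIJW: children BJW:{C,G,T}, I:{G} ∩→ {G}; cost 0
[col 3] JW: children J:{A}, W:{A} ∩→ {A}; cost 0
[col 3] BJW: children B:{T}, JW:{A} ∪→ {A,T}; cost 1
[col 3] BIJW: children BJW:{A,T}, I:{A} ∩→ {A}; cost 0
[col 4] JW: children J:{C}, W:{C} ∩→ {C}; cost 0
[col 4] BJW: children B:{G}, JW:{C} ∪→ {C,G}; cost 1
[col 4] BIJW: children BJW:{C,G}, I:{C} ∩→ {C}; cost 0
[col 5] JW: children J:{C}, W:{T} ∪→ {C,T}; cost 1
[col 5] BJW: children B:{T}, JW:{C,T} ∩→ {T}; cost 0
[col 5] BIJW: children BJW:{T}, I:{A} ∪→ {A,T}; cost 1
[col 6] JW: children J:{C}, W:{G} ∪→ {C,G}; cost 1
[col 6] BJW: children B:{A}, JW:{C,G} ∪→ {A,C,G}; cost 1
[col 6] BIJW: children BJW:{A,C,G}, I:{C} ∩→ {C}; cost 0
[col 7] JW: children J:{A}, W:{T} ∪→ {A,T}; cost 1
[col 7] BJW: children B:{T}, JW:{A,T} ∩→ {T}; cost 0
[col 7] BIJW: children BJW:{T}, I:{T} ∩→ {T}; cost 0
per-site changes: [1, 2, 2, 1, 1, 2, 2, 1]; total = 12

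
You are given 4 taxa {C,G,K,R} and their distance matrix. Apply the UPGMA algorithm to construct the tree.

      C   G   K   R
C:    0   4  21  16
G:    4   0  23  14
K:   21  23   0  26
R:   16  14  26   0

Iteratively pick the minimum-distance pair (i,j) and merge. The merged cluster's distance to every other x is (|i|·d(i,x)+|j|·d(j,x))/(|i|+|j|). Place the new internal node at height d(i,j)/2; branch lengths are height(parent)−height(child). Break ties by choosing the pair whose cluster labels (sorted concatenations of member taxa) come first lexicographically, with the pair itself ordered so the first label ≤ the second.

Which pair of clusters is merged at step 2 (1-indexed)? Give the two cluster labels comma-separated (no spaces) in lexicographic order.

CG,R

iteration 1: select C,G (d=4); attach at lengths (2, 2); label the merged cluster CG
  updated: d(CG,K)=22, d(CG,R)=15
iteration 2: select CG,R (d=15); attach at lengths (11/2, 15/2); label the merged cluster CGR
  updated: d(CGR,K)=70/3
iteration 3: select CGR,K (d=70/3); attach at lengths (25/6, 35/3); label the merged cluster CGKR
final tree: (((C:2,G:2):11/2,R:15/2):25/6,K:35/3)
total length: 197/6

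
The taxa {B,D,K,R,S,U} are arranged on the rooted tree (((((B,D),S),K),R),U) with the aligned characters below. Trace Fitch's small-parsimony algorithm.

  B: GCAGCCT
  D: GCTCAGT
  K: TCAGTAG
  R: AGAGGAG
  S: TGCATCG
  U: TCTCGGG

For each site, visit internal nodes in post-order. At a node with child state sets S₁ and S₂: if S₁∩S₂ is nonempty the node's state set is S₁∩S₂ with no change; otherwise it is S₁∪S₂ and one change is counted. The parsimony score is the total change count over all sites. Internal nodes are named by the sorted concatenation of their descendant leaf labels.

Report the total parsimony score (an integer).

BD@0: {G} ∩ {G} = {G} (intersection, +0)
BDS@0: {G} ∪ {T} = {G,T} (union, +1)
BDKS@0: {G,T} ∩ {T} = {T} (intersection, +0)
BDKRS@0: {T} ∪ {A} = {A,T} (union, +1)
BDKRSU@0: {A,T} ∩ {T} = {T} (intersection, +0)
BD@1: {C} ∩ {C} = {C} (intersection, +0)
BDS@1: {C} ∪ {G} = {C,G} (union, +1)
BDKS@1: {C,G} ∩ {C} = {C} (intersection, +0)
BDKRS@1: {C} ∪ {G} = {C,G} (union, +1)
BDKRSU@1: {C,G} ∩ {C} = {C} (intersection, +0)
BD@2: {A} ∪ {T} = {A,T} (union, +1)
BDS@2: {A,T} ∪ {C} = {A,C,T} (union, +1)
BDKS@2: {A,C,T} ∩ {A} = {A} (intersection, +0)
BDKRS@2: {A} ∩ {A} = {A} (intersection, +0)
BDKRSU@2: {A} ∪ {T} = {A,T} (union, +1)
BD@3: {G} ∪ {C} = {C,G} (union, +1)
BDS@3: {C,G} ∪ {A} = {A,C,G} (union, +1)
BDKS@3: {A,C,G} ∩ {G} = {G} (intersection, +0)
BDKRS@3: {G} ∩ {G} = {G} (intersection, +0)
BDKRSU@3: {G} ∪ {C} = {C,G} (union, +1)
BD@4: {C} ∪ {A} = {A,C} (union, +1)
BDS@4: {A,C} ∪ {T} = {A,C,T} (union, +1)
BDKS@4: {A,C,T} ∩ {T} = {T} (intersection, +0)
BDKRS@4: {T} ∪ {G} = {G,T} (union, +1)
BDKRSU@4: {G,T} ∩ {G} = {G} (intersection, +0)
BD@5: {C} ∪ {G} = {C,G} (union, +1)
BDS@5: {C,G} ∩ {C} = {C} (intersection, +0)
BDKS@5: {C} ∪ {A} = {A,C} (union, +1)
BDKRS@5: {A,C} ∩ {A} = {A} (intersection, +0)
BDKRSU@5: {A} ∪ {G} = {A,G} (union, +1)
BD@6: {T} ∩ {T} = {T} (intersection, +0)
BDS@6: {T} ∪ {G} = {G,T} (union, +1)
BDKS@6: {G,T} ∩ {G} = {G} (intersection, +0)
BDKRS@6: {G} ∩ {G} = {G} (intersection, +0)
BDKRSU@6: {G} ∩ {G} = {G} (intersection, +0)
per-site changes: [2, 2, 3, 3, 3, 3, 1]; total = 17

17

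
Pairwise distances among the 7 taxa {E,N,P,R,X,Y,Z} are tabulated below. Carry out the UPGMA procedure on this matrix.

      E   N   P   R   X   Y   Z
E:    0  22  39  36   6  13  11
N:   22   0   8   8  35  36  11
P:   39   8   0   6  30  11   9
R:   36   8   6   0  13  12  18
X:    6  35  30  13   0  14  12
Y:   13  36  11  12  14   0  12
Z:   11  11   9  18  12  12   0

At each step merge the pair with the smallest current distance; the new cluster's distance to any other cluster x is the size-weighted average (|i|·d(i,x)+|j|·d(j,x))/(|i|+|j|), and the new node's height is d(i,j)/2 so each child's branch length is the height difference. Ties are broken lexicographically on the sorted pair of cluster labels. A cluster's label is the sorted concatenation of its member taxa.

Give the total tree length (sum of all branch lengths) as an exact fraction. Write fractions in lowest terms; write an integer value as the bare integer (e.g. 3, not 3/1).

1. join E+X (d=6) ⇒ EX; edges |E|=3, |X|=3
  updated: d(EX,N)=57/2, d(EX,P)=69/2, d(EX,R)=49/2, d(EX,Y)=27/2, d(EX,Z)=23/2
2. join P+R (d=6) ⇒ PR; edges |P|=3, |R|=3
  updated: d(EX,PR)=59/2, d(N,PR)=8, d(PR,Y)=23/2, d(PR,Z)=27/2
3. join N+PR (d=8) ⇒ NPR; edges |N|=4, |PR|=1
  updated: d(EX,NPR)=175/6, d(NPR,Y)=59/3, d(NPR,Z)=38/3
4. join EX+Z (d=23/2) ⇒ EXZ; edges |EX|=11/4, |Z|=23/4
  updated: d(EXZ,NPR)=71/3, d(EXZ,Y)=13
5. join EXZ+Y (d=13) ⇒ EXYZ; edges |EXZ|=3/4, |Y|=13/2
  updated: d(EXYZ,NPR)=68/3
6. join EXYZ+NPR (d=68/3) ⇒ ENPRXYZ; edges |EXYZ|=29/6, |NPR|=22/3
final tree: ((((E:3,X:3):11/4,Z:23/4):3/4,Y:13/2):29/6,(N:4,(P:3,R:3):1):22/3)
total length: 539/12

539/12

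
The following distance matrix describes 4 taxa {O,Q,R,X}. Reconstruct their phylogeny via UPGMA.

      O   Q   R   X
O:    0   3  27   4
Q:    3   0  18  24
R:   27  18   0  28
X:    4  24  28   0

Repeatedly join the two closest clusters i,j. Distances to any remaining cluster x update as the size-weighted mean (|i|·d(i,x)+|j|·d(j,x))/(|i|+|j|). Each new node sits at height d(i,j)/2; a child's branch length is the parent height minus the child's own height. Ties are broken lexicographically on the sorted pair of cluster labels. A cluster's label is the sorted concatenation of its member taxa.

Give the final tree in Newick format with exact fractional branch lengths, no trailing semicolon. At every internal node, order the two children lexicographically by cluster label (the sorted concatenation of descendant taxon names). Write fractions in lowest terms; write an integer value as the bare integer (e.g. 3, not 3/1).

step 1: merge (O,Q) at d=3; branch lengths O→3/2, Q→3/2; new cluster OQ
  updated: d(OQ,R)=45/2, d(OQ,X)=14
step 2: merge (OQ,X) at d=14; branch lengths OQ→11/2, X→7; new cluster OQX
  updated: d(OQX,R)=73/3
step 3: merge (OQX,R) at d=73/3; branch lengths OQX→31/6, R→73/6; new cluster OQRX
final tree: (((O:3/2,Q:3/2):11/2,X:7):31/6,R:73/6)
total length: 197/6

(((O:3/2,Q:3/2):11/2,X:7):31/6,R:73/6)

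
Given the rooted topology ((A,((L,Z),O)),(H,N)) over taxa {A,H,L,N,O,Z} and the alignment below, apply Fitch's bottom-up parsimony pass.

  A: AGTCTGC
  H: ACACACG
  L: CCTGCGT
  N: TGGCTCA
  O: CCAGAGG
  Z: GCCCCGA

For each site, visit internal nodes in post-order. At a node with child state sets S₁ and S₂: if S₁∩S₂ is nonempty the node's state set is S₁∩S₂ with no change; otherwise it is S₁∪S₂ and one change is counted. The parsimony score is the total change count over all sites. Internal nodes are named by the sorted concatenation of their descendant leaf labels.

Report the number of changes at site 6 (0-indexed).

LZ@0: {C} ∪ {G} = {C,G} (union, +1)
LOZ@0: {C,G} ∩ {C} = {C} (intersection, +0)
ALOZ@0: {A} ∪ {C} = {A,C} (union, +1)
HN@0: {A} ∪ {T} = {A,T} (union, +1)
AHLNOZ@0: {A,C} ∩ {A,T} = {A} (intersection, +0)
LZ@1: {C} ∩ {C} = {C} (intersection, +0)
LOZ@1: {C} ∩ {C} = {C} (intersection, +0)
ALOZ@1: {G} ∪ {C} = {C,G} (union, +1)
HN@1: {C} ∪ {G} = {C,G} (union, +1)
AHLNOZ@1: {C,G} ∩ {C,G} = {C,G} (intersection, +0)
LZ@2: {T} ∪ {C} = {C,T} (union, +1)
LOZ@2: {C,T} ∪ {A} = {A,C,T} (union, +1)
ALOZ@2: {T} ∩ {A,C,T} = {T} (intersection, +0)
HN@2: {A} ∪ {G} = {A,G} (union, +1)
AHLNOZ@2: {T} ∪ {A,G} = {A,G,T} (union, +1)
LZ@3: {G} ∪ {C} = {C,G} (union, +1)
LOZ@3: {C,G} ∩ {G} = {G} (intersection, +0)
ALOZ@3: {C} ∪ {G} = {C,G} (union, +1)
HN@3: {C} ∩ {C} = {C} (intersection, +0)
AHLNOZ@3: {C,G} ∩ {C} = {C} (intersection, +0)
LZ@4: {C} ∩ {C} = {C} (intersection, +0)
LOZ@4: {C} ∪ {A} = {A,C} (union, +1)
ALOZ@4: {T} ∪ {A,C} = {A,C,T} (union, +1)
HN@4: {A} ∪ {T} = {A,T} (union, +1)
AHLNOZ@4: {A,C,T} ∩ {A,T} = {A,T} (intersection, +0)
LZ@5: {G} ∩ {G} = {G} (intersection, +0)
LOZ@5: {G} ∩ {G} = {G} (intersection, +0)
ALOZ@5: {G} ∩ {G} = {G} (intersection, +0)
HN@5: {C} ∩ {C} = {C} (intersection, +0)
AHLNOZ@5: {G} ∪ {C} = {C,G} (union, +1)
LZ@6: {T} ∪ {A} = {A,T} (union, +1)
LOZ@6: {A,T} ∪ {G} = {A,G,T} (union, +1)
ALOZ@6: {C} ∪ {A,G,T} = {A,C,G,T} (union, +1)
HN@6: {G} ∪ {A} = {A,G} (union, +1)
AHLNOZ@6: {A,C,G,T} ∩ {A,G} = {A,G} (intersection, +0)
per-site changes: [3, 2, 4, 2, 3, 1, 4]; total = 19

4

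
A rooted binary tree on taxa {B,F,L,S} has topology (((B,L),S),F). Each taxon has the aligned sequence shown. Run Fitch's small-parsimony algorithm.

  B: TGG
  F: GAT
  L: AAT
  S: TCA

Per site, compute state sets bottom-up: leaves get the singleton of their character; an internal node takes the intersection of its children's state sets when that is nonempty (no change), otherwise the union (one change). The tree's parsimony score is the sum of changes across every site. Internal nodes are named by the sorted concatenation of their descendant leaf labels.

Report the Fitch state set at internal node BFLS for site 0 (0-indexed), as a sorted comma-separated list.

G,T

[col 0] BL: children B:{T}, L:{A} ∪→ {A,T}; cost 1
[col 0] BLS: children BL:{A,T}, S:{T} ∩→ {T}; cost 0
[col 0] BFLS: children BLS:{T}, F:{G} ∪→ {G,T}; cost 1
[col 1] BL: children B:{G}, L:{A} ∪→ {A,G}; cost 1
[col 1] BLS: children BL:{A,G}, S:{C} ∪→ {A,C,G}; cost 1
[col 1] BFLS: children BLS:{A,C,G}, F:{A} ∩→ {A}; cost 0
[col 2] BL: children B:{G}, L:{T} ∪→ {G,T}; cost 1
[col 2] BLS: children BL:{G,T}, S:{A} ∪→ {A,G,T}; cost 1
[col 2] BFLS: children BLS:{A,G,T}, F:{T} ∩→ {T}; cost 0
per-site changes: [2, 2, 2]; total = 6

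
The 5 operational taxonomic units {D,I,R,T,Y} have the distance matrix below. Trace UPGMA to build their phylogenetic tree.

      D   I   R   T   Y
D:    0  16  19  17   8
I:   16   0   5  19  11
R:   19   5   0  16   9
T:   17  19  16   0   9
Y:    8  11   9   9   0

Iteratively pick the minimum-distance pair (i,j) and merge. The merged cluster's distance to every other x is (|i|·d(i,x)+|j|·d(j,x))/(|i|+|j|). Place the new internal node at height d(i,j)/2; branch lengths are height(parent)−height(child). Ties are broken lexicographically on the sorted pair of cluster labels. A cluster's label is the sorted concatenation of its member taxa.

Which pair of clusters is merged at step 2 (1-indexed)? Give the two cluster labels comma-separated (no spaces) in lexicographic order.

1. join I+R (d=5) ⇒ IR; edges |I|=5/2, |R|=5/2
  updated: d(D,IR)=35/2, d(IR,T)=35/2, d(IR,Y)=10
2. join D+Y (d=8) ⇒ DY; edges |D|=4, |Y|=4
  updated: d(DY,IR)=55/4, d(DY,T)=13
3. join DY+T (d=13) ⇒ DTY; edges |DY|=5/2, |T|=13/2
  updated: d(DTY,IR)=15
4. join DTY+IR (d=15) ⇒ DIRTY; edges |DTY|=1, |IR|=5
final tree: (((D:4,Y:4):5/2,T:13/2):1,(I:5/2,R:5/2):5)
total length: 28

D,Y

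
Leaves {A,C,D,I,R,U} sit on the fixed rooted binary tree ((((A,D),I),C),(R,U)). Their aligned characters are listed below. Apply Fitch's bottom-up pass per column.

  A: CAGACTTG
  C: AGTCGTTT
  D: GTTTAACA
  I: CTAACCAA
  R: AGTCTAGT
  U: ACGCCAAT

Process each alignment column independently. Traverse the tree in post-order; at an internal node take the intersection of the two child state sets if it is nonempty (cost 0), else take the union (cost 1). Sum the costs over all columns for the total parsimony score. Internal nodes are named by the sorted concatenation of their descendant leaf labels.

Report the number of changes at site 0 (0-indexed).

AD@0: {C} ∪ {G} = {C,G} (union, +1)
ADI@0: {C,G} ∩ {C} = {C} (intersection, +0)
ACDI@0: {C} ∪ {A} = {A,C} (union, +1)
RU@0: {A} ∩ {A} = {A} (intersection, +0)
ACDIRU@0: {A,C} ∩ {A} = {A} (intersection, +0)
AD@1: {A} ∪ {T} = {A,T} (union, +1)
ADI@1: {A,T} ∩ {T} = {T} (intersection, +0)
ACDI@1: {T} ∪ {G} = {G,T} (union, +1)
RU@1: {G} ∪ {C} = {C,G} (union, +1)
ACDIRU@1: {G,T} ∩ {C,G} = {G} (intersection, +0)
AD@2: {G} ∪ {T} = {G,T} (union, +1)
ADI@2: {G,T} ∪ {A} = {A,G,T} (union, +1)
ACDI@2: {A,G,T} ∩ {T} = {T} (intersection, +0)
RU@2: {T} ∪ {G} = {G,T} (union, +1)
ACDIRU@2: {T} ∩ {G,T} = {T} (intersection, +0)
AD@3: {A} ∪ {T} = {A,T} (union, +1)
ADI@3: {A,T} ∩ {A} = {A} (intersection, +0)
ACDI@3: {A} ∪ {C} = {A,C} (union, +1)
RU@3: {C} ∩ {C} = {C} (intersection, +0)
ACDIRU@3: {A,C} ∩ {C} = {C} (intersection, +0)
AD@4: {C} ∪ {A} = {A,C} (union, +1)
ADI@4: {A,C} ∩ {C} = {C} (intersection, +0)
ACDI@4: {C} ∪ {G} = {C,G} (union, +1)
RU@4: {T} ∪ {C} = {C,T} (union, +1)
ACDIRU@4: {C,G} ∩ {C,T} = {C} (intersection, +0)
AD@5: {T} ∪ {A} = {A,T} (union, +1)
ADI@5: {A,T} ∪ {C} = {A,C,T} (union, +1)
ACDI@5: {A,C,T} ∩ {T} = {T} (intersection, +0)
RU@5: {A} ∩ {A} = {A} (intersection, +0)
ACDIRU@5: {T} ∪ {A} = {A,T} (union, +1)
AD@6: {T} ∪ {C} = {C,T} (union, +1)
ADI@6: {C,T} ∪ {A} = {A,C,T} (union, +1)
ACDI@6: {A,C,T} ∩ {T} = {T} (intersection, +0)
RU@6: {G} ∪ {A} = {A,G} (union, +1)
ACDIRU@6: {T} ∪ {A,G} = {A,G,T} (union, +1)
AD@7: {G} ∪ {A} = {A,G} (union, +1)
ADI@7: {A,G} ∩ {A} = {A} (intersection, +0)
ACDI@7: {A} ∪ {T} = {A,T} (union, +1)
RU@7: {T} ∩ {T} = {T} (intersection, +0)
ACDIRU@7: {A,T} ∩ {T} = {T} (intersection, +0)
per-site changes: [2, 3, 3, 2, 3, 3, 4, 2]; total = 22

2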